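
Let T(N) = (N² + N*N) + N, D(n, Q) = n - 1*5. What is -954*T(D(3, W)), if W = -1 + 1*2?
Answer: -5724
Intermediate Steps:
W = 1 (W = -1 + 2 = 1)
D(n, Q) = -5 + n (D(n, Q) = n - 5 = -5 + n)
T(N) = N + 2*N² (T(N) = (N² + N²) + N = 2*N² + N = N + 2*N²)
-954*T(D(3, W)) = -954*(-5 + 3)*(1 + 2*(-5 + 3)) = -(-1908)*(1 + 2*(-2)) = -(-1908)*(1 - 4) = -(-1908)*(-3) = -954*6 = -5724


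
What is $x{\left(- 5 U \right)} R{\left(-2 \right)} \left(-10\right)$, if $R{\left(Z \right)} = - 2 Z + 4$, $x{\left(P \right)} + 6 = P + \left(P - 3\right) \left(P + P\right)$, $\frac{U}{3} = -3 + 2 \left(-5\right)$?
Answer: $-6005520$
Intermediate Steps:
$U = -39$ ($U = 3 \left(-3 + 2 \left(-5\right)\right) = 3 \left(-3 - 10\right) = 3 \left(-13\right) = -39$)
$x{\left(P \right)} = -6 + P + 2 P \left(-3 + P\right)$ ($x{\left(P \right)} = -6 + \left(P + \left(P - 3\right) \left(P + P\right)\right) = -6 + \left(P + \left(-3 + P\right) 2 P\right) = -6 + \left(P + 2 P \left(-3 + P\right)\right) = -6 + P + 2 P \left(-3 + P\right)$)
$R{\left(Z \right)} = 4 - 2 Z$
$x{\left(- 5 U \right)} R{\left(-2 \right)} \left(-10\right) = \left(-6 - 5 \left(\left(-5\right) \left(-39\right)\right) + 2 \left(\left(-5\right) \left(-39\right)\right)^{2}\right) \left(4 - -4\right) \left(-10\right) = \left(-6 - 975 + 2 \cdot 195^{2}\right) \left(4 + 4\right) \left(-10\right) = \left(-6 - 975 + 2 \cdot 38025\right) 8 \left(-10\right) = \left(-6 - 975 + 76050\right) 8 \left(-10\right) = 75069 \cdot 8 \left(-10\right) = 600552 \left(-10\right) = -6005520$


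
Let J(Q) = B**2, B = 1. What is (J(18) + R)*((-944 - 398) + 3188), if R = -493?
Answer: -908232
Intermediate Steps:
J(Q) = 1 (J(Q) = 1**2 = 1)
(J(18) + R)*((-944 - 398) + 3188) = (1 - 493)*((-944 - 398) + 3188) = -492*(-1342 + 3188) = -492*1846 = -908232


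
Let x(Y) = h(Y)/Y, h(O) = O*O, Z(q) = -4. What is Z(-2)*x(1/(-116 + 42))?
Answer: 2/37 ≈ 0.054054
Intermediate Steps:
h(O) = O²
x(Y) = Y (x(Y) = Y²/Y = Y)
Z(-2)*x(1/(-116 + 42)) = -4/(-116 + 42) = -4/(-74) = -4*(-1/74) = 2/37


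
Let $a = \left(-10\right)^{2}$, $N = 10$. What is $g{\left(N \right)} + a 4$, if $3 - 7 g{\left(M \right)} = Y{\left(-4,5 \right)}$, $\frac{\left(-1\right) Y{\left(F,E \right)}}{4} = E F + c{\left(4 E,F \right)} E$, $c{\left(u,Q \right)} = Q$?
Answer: $\frac{2643}{7} \approx 377.57$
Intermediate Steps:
$Y{\left(F,E \right)} = - 8 E F$ ($Y{\left(F,E \right)} = - 4 \left(E F + F E\right) = - 4 \left(E F + E F\right) = - 4 \cdot 2 E F = - 8 E F$)
$g{\left(M \right)} = - \frac{157}{7}$ ($g{\left(M \right)} = \frac{3}{7} - \frac{\left(-8\right) 5 \left(-4\right)}{7} = \frac{3}{7} - \frac{160}{7} = - \frac{157}{7}$)
$a = 100$
$g{\left(N \right)} + a 4 = - \frac{157}{7} + 100 \cdot 4 = - \frac{157}{7} + 400 = \frac{2643}{7}$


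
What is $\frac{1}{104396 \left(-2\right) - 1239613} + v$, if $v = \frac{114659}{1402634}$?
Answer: $\frac{166071266261}{2031582098770} \approx 0.081745$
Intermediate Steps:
$v = \frac{114659}{1402634}$ ($v = 114659 \cdot \frac{1}{1402634} = \frac{114659}{1402634} \approx 0.081746$)
$\frac{1}{104396 \left(-2\right) - 1239613} + v = \frac{1}{104396 \left(-2\right) - 1239613} + \frac{114659}{1402634} = \frac{1}{-208792 - 1239613} + \frac{114659}{1402634} = \frac{1}{-1448405} + \frac{114659}{1402634} = - \frac{1}{1448405} + \frac{114659}{1402634} = \frac{166071266261}{2031582098770}$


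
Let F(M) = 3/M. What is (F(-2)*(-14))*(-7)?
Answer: -147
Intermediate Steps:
(F(-2)*(-14))*(-7) = ((3/(-2))*(-14))*(-7) = ((3*(-1/2))*(-14))*(-7) = -3/2*(-14)*(-7) = 21*(-7) = -147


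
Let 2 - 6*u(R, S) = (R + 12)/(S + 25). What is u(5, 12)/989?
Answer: 19/73186 ≈ 0.00025961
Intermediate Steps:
u(R, S) = ⅓ - (12 + R)/(6*(25 + S)) (u(R, S) = ⅓ - (R + 12)/(6*(S + 25)) = ⅓ - (12 + R)/(6*(25 + S)))
u(5, 12)/989 = ((38 - 1*5 + 2*12)/(6*(25 + 12)))/989 = ((⅙)*(38 - 5 + 24)/37)*(1/989) = ((⅙)*(1/37)*57)*(1/989) = (19/74)*(1/989) = 19/73186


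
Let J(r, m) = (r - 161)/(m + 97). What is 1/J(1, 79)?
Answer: -11/10 ≈ -1.1000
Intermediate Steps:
J(r, m) = (-161 + r)/(97 + m)
1/J(1, 79) = 1/((-161 + 1)/(97 + 79)) = 1/(-160/176) = 1/((1/176)*(-160)) = 1/(-10/11) = -11/10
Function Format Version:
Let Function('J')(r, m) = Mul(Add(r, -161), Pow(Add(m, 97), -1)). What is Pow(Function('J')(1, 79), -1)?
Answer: Rational(-11, 10) ≈ -1.1000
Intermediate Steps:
Function('J')(r, m) = Mul(Pow(Add(97, m), -1), Add(-161, r)) (Function('J')(r, m) = Mul(Add(-161, r), Pow(Add(97, m), -1)) = Mul(Pow(Add(97, m), -1), Add(-161, r)))
Pow(Function('J')(1, 79), -1) = Pow(Mul(Pow(Add(97, 79), -1), Add(-161, 1)), -1) = Pow(Mul(Pow(176, -1), -160), -1) = Pow(Mul(Rational(1, 176), -160), -1) = Pow(Rational(-10, 11), -1) = Rational(-11, 10)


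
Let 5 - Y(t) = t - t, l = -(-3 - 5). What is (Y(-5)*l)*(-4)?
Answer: -160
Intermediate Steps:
l = 8 (l = -1*(-8) = 8)
Y(t) = 5 (Y(t) = 5 - (t - t) = 5 - 1*0 = 5 + 0 = 5)
(Y(-5)*l)*(-4) = (5*8)*(-4) = 40*(-4) = -160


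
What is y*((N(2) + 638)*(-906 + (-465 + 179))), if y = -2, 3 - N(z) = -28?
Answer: 1594896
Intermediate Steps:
N(z) = 31 (N(z) = 3 - 1*(-28) = 3 + 28 = 31)
y*((N(2) + 638)*(-906 + (-465 + 179))) = -2*(31 + 638)*(-906 + (-465 + 179)) = -1338*(-906 - 286) = -1338*(-1192) = -2*(-797448) = 1594896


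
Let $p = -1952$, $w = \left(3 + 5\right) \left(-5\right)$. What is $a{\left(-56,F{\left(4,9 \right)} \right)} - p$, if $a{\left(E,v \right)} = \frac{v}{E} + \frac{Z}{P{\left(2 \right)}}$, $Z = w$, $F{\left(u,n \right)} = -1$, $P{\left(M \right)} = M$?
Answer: $\frac{108193}{56} \approx 1932.0$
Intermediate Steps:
$w = -40$ ($w = 8 \left(-5\right) = -40$)
$Z = -40$
$a{\left(E,v \right)} = -20 + \frac{v}{E}$ ($a{\left(E,v \right)} = \frac{v}{E} - \frac{40}{2} = \frac{v}{E} - 20 = -20 + \frac{v}{E}$)
$a{\left(-56,F{\left(4,9 \right)} \right)} - p = \left(-20 - \frac{1}{-56}\right) - -1952 = \left(-20 - - \frac{1}{56}\right) + 1952 = \left(-20 + \frac{1}{56}\right) + 1952 = - \frac{1119}{56} + 1952 = \frac{108193}{56}$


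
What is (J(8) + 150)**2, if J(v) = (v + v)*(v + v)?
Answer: 164836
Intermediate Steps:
J(v) = 4*v**2 (J(v) = (2*v)*(2*v) = 4*v**2)
(J(8) + 150)**2 = (4*8**2 + 150)**2 = (4*64 + 150)**2 = (256 + 150)**2 = 406**2 = 164836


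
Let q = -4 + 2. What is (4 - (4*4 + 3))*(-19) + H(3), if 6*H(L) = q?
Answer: 854/3 ≈ 284.67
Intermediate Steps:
q = -2
H(L) = -1/3 (H(L) = (1/6)*(-2) = -1/3)
(4 - (4*4 + 3))*(-19) + H(3) = (4 - (4*4 + 3))*(-19) - 1/3 = (4 - (16 + 3))*(-19) - 1/3 = (4 - 1*19)*(-19) - 1/3 = (4 - 19)*(-19) - 1/3 = -15*(-19) - 1/3 = 285 - 1/3 = 854/3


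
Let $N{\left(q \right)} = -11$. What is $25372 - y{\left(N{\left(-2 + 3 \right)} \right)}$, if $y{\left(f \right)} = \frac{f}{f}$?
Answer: $25371$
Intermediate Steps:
$y{\left(f \right)} = 1$
$25372 - y{\left(N{\left(-2 + 3 \right)} \right)} = 25372 - 1 = 25371$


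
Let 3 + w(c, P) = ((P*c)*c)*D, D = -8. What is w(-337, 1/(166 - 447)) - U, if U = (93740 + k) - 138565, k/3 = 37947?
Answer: -18485787/281 ≈ -65786.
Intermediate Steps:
k = 113841 (k = 3*37947 = 113841)
w(c, P) = -3 - 8*P*c² (w(c, P) = -3 + ((P*c)*c)*(-8) = -3 + (P*c²)*(-8) = -3 - 8*P*c²)
U = 69016 (U = (93740 + 113841) - 138565 = 207581 - 138565 = 69016)
w(-337, 1/(166 - 447)) - U = (-3 - 8*(-337)²/(166 - 447)) - 1*69016 = (-3 - 8*113569/(-281)) - 69016 = (-3 - 8*(-1/281)*113569) - 69016 = (-3 + 908552/281) - 69016 = 907709/281 - 69016 = -18485787/281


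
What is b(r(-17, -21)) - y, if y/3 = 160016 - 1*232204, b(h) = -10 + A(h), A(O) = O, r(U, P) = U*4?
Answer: 216486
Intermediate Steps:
r(U, P) = 4*U
b(h) = -10 + h
y = -216564 (y = 3*(160016 - 1*232204) = 3*(160016 - 232204) = 3*(-72188) = -216564)
b(r(-17, -21)) - y = (-10 + 4*(-17)) - 1*(-216564) = (-10 - 68) + 216564 = -78 + 216564 = 216486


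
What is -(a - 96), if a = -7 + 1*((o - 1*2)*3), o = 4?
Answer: 97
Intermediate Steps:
a = -1 (a = -7 + 1*((4 - 1*2)*3) = -7 + 1*((4 - 2)*3) = -7 + 1*(2*3) = -7 + 1*6 = -7 + 6 = -1)
-(a - 96) = -(-1 - 96) = -1*(-97) = 97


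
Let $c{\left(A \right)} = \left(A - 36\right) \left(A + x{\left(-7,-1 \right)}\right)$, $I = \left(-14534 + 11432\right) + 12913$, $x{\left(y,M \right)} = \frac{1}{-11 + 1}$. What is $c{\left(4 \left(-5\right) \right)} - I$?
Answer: $- \frac{43427}{5} \approx -8685.4$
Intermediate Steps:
$x{\left(y,M \right)} = - \frac{1}{10}$ ($x{\left(y,M \right)} = \frac{1}{-10} = - \frac{1}{10}$)
$I = 9811$ ($I = -3102 + 12913 = 9811$)
$c{\left(A \right)} = \left(-36 + A\right) \left(- \frac{1}{10} + A\right)$ ($c{\left(A \right)} = \left(A - 36\right) \left(A - \frac{1}{10}\right) = \left(-36 + A\right) \left(- \frac{1}{10} + A\right)$)
$c{\left(4 \left(-5\right) \right)} - I = \left(\frac{18}{5} + \left(4 \left(-5\right)\right)^{2} - \frac{361 \cdot 4 \left(-5\right)}{10}\right) - 9811 = \left(\frac{18}{5} + \left(-20\right)^{2} - -722\right) - 9811 = \left(\frac{18}{5} + 400 + 722\right) - 9811 = \frac{5628}{5} - 9811 = - \frac{43427}{5}$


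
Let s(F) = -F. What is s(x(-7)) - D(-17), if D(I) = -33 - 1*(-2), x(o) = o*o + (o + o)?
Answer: -4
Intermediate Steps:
x(o) = o² + 2*o
D(I) = -31 (D(I) = -33 + 2 = -31)
s(x(-7)) - D(-17) = -(-7)*(2 - 7) - 1*(-31) = -(-7)*(-5) + 31 = -1*35 + 31 = -35 + 31 = -4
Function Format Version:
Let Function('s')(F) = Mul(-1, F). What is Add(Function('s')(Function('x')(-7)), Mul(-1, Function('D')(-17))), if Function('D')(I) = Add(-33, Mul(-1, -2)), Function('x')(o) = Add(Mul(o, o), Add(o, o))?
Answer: -4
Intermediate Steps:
Function('x')(o) = Add(Pow(o, 2), Mul(2, o))
Function('D')(I) = -31 (Function('D')(I) = Add(-33, 2) = -31)
Add(Function('s')(Function('x')(-7)), Mul(-1, Function('D')(-17))) = Add(Mul(-1, Mul(-7, Add(2, -7))), Mul(-1, -31)) = Add(Mul(-1, Mul(-7, -5)), 31) = Add(Mul(-1, 35), 31) = Add(-35, 31) = -4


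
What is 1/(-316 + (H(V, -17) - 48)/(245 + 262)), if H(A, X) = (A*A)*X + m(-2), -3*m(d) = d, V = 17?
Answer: -1521/495517 ≈ -0.0030695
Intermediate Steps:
m(d) = -d/3
H(A, X) = 2/3 + X*A**2 (H(A, X) = (A*A)*X - 1/3*(-2) = A**2*X + 2/3 = X*A**2 + 2/3 = 2/3 + X*A**2)
1/(-316 + (H(V, -17) - 48)/(245 + 262)) = 1/(-316 + ((2/3 - 17*17**2) - 48)/(245 + 262)) = 1/(-316 + ((2/3 - 17*289) - 48)/507) = 1/(-316 + ((2/3 - 4913) - 48)*(1/507)) = 1/(-316 + (-14737/3 - 48)*(1/507)) = 1/(-316 - 14881/3*1/507) = 1/(-316 - 14881/1521) = 1/(-495517/1521) = -1521/495517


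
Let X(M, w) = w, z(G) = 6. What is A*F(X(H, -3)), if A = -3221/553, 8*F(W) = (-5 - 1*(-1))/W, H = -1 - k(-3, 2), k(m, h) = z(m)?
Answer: -3221/3318 ≈ -0.97077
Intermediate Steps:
k(m, h) = 6
H = -7 (H = -1 - 1*6 = -1 - 6 = -7)
F(W) = -1/(2*W) (F(W) = ((-5 - 1*(-1))/W)/8 = ((-5 + 1)/W)/8 = (-4/W)/8 = -1/(2*W))
A = -3221/553 (A = -3221*1/553 = -3221/553 ≈ -5.8246)
A*F(X(H, -3)) = -(-3221)/(1106*(-3)) = -(-3221)*(-1)/(1106*3) = -3221/553*⅙ = -3221/3318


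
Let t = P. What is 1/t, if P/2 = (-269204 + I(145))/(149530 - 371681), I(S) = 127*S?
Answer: 222151/501578 ≈ 0.44290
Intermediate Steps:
P = 501578/222151 (P = 2*((-269204 + 127*145)/(149530 - 371681)) = 2*((-269204 + 18415)/(-222151)) = 2*(-250789*(-1/222151)) = 2*(250789/222151) = 501578/222151 ≈ 2.2578)
t = 501578/222151 ≈ 2.2578
1/t = 1/(501578/222151) = 222151/501578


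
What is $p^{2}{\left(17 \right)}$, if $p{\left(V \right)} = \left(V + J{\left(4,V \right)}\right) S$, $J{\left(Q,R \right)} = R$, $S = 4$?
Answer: $18496$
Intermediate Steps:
$p{\left(V \right)} = 8 V$ ($p{\left(V \right)} = \left(V + V\right) 4 = 2 V 4 = 8 V$)
$p^{2}{\left(17 \right)} = \left(8 \cdot 17\right)^{2} = 136^{2} = 18496$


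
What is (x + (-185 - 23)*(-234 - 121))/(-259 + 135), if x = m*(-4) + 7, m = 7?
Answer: -73819/124 ≈ -595.31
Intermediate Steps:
x = -21 (x = 7*(-4) + 7 = -28 + 7 = -21)
(x + (-185 - 23)*(-234 - 121))/(-259 + 135) = (-21 + (-185 - 23)*(-234 - 121))/(-259 + 135) = (-21 - 208*(-355))/(-124) = (-21 + 73840)*(-1/124) = 73819*(-1/124) = -73819/124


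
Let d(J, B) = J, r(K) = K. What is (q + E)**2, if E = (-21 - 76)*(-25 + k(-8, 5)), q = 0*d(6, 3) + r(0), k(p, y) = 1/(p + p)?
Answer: 1512976609/256 ≈ 5.9101e+6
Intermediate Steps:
k(p, y) = 1/(2*p)
q = 0 (q = 0*6 + 0 = 0 + 0 = 0)
E = 38897/16 (E = (-21 - 76)*(-25 + (1/2)/(-8)) = -97*(-25 + (1/2)*(-1/8)) = -97*(-25 - 1/16) = -97*(-401/16) = 38897/16 ≈ 2431.1)
(q + E)**2 = (0 + 38897/16)**2 = (38897/16)**2 = 1512976609/256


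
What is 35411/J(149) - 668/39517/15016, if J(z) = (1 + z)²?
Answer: 2626552707349/1668901702500 ≈ 1.5738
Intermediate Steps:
35411/J(149) - 668/39517/15016 = 35411/((1 + 149)²) - 668/39517/15016 = 35411/(150²) - 668*1/39517*(1/15016) = 35411/22500 - 668/39517*1/15016 = 35411*(1/22500) - 167/148346818 = 35411/22500 - 167/148346818 = 2626552707349/1668901702500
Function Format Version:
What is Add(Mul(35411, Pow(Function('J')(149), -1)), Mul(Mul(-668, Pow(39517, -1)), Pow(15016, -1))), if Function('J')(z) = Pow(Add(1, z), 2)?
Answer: Rational(2626552707349, 1668901702500) ≈ 1.5738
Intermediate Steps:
Add(Mul(35411, Pow(Function('J')(149), -1)), Mul(Mul(-668, Pow(39517, -1)), Pow(15016, -1))) = Add(Mul(35411, Pow(Pow(Add(1, 149), 2), -1)), Mul(Mul(-668, Pow(39517, -1)), Pow(15016, -1))) = Add(Mul(35411, Pow(Pow(150, 2), -1)), Mul(Mul(-668, Rational(1, 39517)), Rational(1, 15016))) = Add(Mul(35411, Pow(22500, -1)), Mul(Rational(-668, 39517), Rational(1, 15016))) = Add(Mul(35411, Rational(1, 22500)), Rational(-167, 148346818)) = Add(Rational(35411, 22500), Rational(-167, 148346818)) = Rational(2626552707349, 1668901702500)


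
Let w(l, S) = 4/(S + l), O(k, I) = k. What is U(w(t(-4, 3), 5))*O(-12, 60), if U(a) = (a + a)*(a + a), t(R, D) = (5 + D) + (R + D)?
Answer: -16/3 ≈ -5.3333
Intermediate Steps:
t(R, D) = 5 + R + 2*D (t(R, D) = (5 + D) + (D + R) = 5 + R + 2*D)
U(a) = 4*a² (U(a) = (2*a)*(2*a) = 4*a²)
U(w(t(-4, 3), 5))*O(-12, 60) = (4*(4/(5 + (5 - 4 + 2*3)))²)*(-12) = (4*(4/(5 + (5 - 4 + 6)))²)*(-12) = (4*(4/(5 + 7))²)*(-12) = (4*(4/12)²)*(-12) = (4*(4*(1/12))²)*(-12) = (4*(⅓)²)*(-12) = (4*(⅑))*(-12) = (4/9)*(-12) = -16/3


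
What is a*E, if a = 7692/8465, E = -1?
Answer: -7692/8465 ≈ -0.90868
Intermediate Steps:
a = 7692/8465 (a = 7692*(1/8465) = 7692/8465 ≈ 0.90868)
a*E = (7692/8465)*(-1) = -7692/8465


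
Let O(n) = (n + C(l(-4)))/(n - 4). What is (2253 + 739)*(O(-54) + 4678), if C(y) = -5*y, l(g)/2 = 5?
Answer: 406056288/29 ≈ 1.4002e+7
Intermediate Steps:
l(g) = 10 (l(g) = 2*5 = 10)
O(n) = (-50 + n)/(-4 + n) (O(n) = (n - 5*10)/(n - 4) = (n - 50)/(-4 + n) = (-50 + n)/(-4 + n))
(2253 + 739)*(O(-54) + 4678) = (2253 + 739)*((-50 - 54)/(-4 - 54) + 4678) = 2992*(-104/(-58) + 4678) = 2992*(-1/58*(-104) + 4678) = 2992*(52/29 + 4678) = 2992*(135714/29) = 406056288/29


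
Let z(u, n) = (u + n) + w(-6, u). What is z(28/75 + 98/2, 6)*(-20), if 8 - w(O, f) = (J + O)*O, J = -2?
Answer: -4612/15 ≈ -307.47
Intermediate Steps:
w(O, f) = 8 - O*(-2 + O) (w(O, f) = 8 - (-2 + O)*O = 8 - O*(-2 + O))
z(u, n) = -40 + n + u (z(u, n) = (u + n) + (8 - 1*(-6)**2 + 2*(-6)) = (n + u) + (8 - 1*36 - 12) = (n + u) + (8 - 36 - 12) = (n + u) - 40 = -40 + n + u)
z(28/75 + 98/2, 6)*(-20) = (-40 + 6 + (28/75 + 98/2))*(-20) = (-40 + 6 + (28*(1/75) + 98*(1/2)))*(-20) = (-40 + 6 + (28/75 + 49))*(-20) = (-40 + 6 + 3703/75)*(-20) = (1153/75)*(-20) = -4612/15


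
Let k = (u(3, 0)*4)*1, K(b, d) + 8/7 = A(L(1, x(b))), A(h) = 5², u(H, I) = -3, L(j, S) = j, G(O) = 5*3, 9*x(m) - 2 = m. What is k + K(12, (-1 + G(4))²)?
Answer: 83/7 ≈ 11.857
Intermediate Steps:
x(m) = 2/9 + m/9
G(O) = 15
A(h) = 25
K(b, d) = 167/7 (K(b, d) = -8/7 + 25 = 167/7)
k = -12 (k = -3*4*1 = -12*1 = -12)
k + K(12, (-1 + G(4))²) = -12 + 167/7 = 83/7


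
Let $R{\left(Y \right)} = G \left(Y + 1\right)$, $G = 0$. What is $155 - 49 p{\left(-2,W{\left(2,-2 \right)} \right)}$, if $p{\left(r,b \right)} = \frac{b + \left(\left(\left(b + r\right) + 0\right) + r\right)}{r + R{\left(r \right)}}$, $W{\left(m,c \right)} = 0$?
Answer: $57$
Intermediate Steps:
$R{\left(Y \right)} = 0$ ($R{\left(Y \right)} = 0 \left(Y + 1\right) = 0 \left(1 + Y\right) = 0$)
$p{\left(r,b \right)} = \frac{2 b + 2 r}{r}$ ($p{\left(r,b \right)} = \frac{b + \left(\left(\left(b + r\right) + 0\right) + r\right)}{r + 0} = \frac{b + \left(\left(b + r\right) + r\right)}{r} = \frac{b + \left(b + 2 r\right)}{r} = \frac{2 b + 2 r}{r}$)
$155 - 49 p{\left(-2,W{\left(2,-2 \right)} \right)} = 155 - 49 \left(2 + 2 \cdot 0 \frac{1}{-2}\right) = 155 - 49 \left(2 + 2 \cdot 0 \left(- \frac{1}{2}\right)\right) = 155 - 49 \left(2 + 0\right) = 155 - 98 = 57$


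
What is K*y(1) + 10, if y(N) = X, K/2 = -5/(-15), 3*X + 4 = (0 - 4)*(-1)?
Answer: 10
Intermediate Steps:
X = 0 (X = -4/3 + ((0 - 4)*(-1))/3 = -4/3 + (-4*(-1))/3 = -4/3 + (⅓)*4 = -4/3 + 4/3 = 0)
K = ⅔ (K = 2*(-5/(-15)) = 2*(-5*(-1/15)) = 2*(⅓) = ⅔ ≈ 0.66667)
y(N) = 0
K*y(1) + 10 = (⅔)*0 + 10 = 0 + 10 = 10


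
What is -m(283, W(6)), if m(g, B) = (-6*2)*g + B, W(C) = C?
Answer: 3390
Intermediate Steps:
m(g, B) = B - 12*g (m(g, B) = -12*g + B = B - 12*g)
-m(283, W(6)) = -(6 - 12*283) = -(6 - 3396) = -1*(-3390) = 3390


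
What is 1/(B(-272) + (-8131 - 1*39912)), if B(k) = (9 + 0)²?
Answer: -1/47962 ≈ -2.0850e-5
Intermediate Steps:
B(k) = 81 (B(k) = 9² = 81)
1/(B(-272) + (-8131 - 1*39912)) = 1/(81 + (-8131 - 1*39912)) = 1/(81 + (-8131 - 39912)) = 1/(81 - 48043) = 1/(-47962) = -1/47962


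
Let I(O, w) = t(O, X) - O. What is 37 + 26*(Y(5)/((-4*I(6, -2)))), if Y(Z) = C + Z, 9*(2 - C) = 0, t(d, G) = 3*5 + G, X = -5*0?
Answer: 575/18 ≈ 31.944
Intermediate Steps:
X = 0
t(d, G) = 15 + G
C = 2 (C = 2 - ⅑*0 = 2 + 0 = 2)
Y(Z) = 2 + Z
I(O, w) = 15 - O (I(O, w) = (15 + 0) - O = 15 - O)
37 + 26*(Y(5)/((-4*I(6, -2)))) = 37 + 26*((2 + 5)/((-4*(15 - 1*6)))) = 37 + 26*(7/((-4*(15 - 6)))) = 37 + 26*(7/((-4*9))) = 37 + 26*(7/(-36)) = 37 + 26*(7*(-1/36)) = 37 + 26*(-7/36) = 37 - 91/18 = 575/18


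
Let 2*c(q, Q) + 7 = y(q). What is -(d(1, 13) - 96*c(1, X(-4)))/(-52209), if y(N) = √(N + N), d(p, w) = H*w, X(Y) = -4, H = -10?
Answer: 206/52209 - 16*√2/17403 ≈ 0.0026455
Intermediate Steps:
d(p, w) = -10*w
y(N) = √2*√N (y(N) = √(2*N) = √2*√N)
c(q, Q) = -7/2 + √2*√q/2 (c(q, Q) = -7/2 + (√2*√q)/2 = -7/2 + √2*√q/2)
-(d(1, 13) - 96*c(1, X(-4)))/(-52209) = -(-10*13 - 96*(-7/2 + √2*√1/2))/(-52209) = -(-130 - 96*(-7/2 + (½)*√2*1))*(-1)/52209 = -(-130 - 96*(-7/2 + √2/2))*(-1)/52209 = -(-130 + (336 - 48*√2))*(-1)/52209 = -(206 - 48*√2)*(-1)/52209 = -(-206/52209 + 16*√2/17403) = 206/52209 - 16*√2/17403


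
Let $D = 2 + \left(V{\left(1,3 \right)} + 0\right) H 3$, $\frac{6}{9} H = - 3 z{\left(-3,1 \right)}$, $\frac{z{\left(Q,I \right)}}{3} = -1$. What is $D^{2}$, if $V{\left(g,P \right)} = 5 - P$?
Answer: $6889$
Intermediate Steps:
$z{\left(Q,I \right)} = -3$ ($z{\left(Q,I \right)} = 3 \left(-1\right) = -3$)
$H = \frac{27}{2}$ ($H = \frac{3 \left(\left(-3\right) \left(-3\right)\right)}{2} = \frac{3}{2} \cdot 9 = \frac{27}{2} \approx 13.5$)
$D = 83$ ($D = 2 + \left(\left(5 - 3\right) + 0\right) \frac{27}{2} \cdot 3 = 2 + \left(2 + 0\right) \frac{27}{2} \cdot 3 = 2 + 2 \cdot \frac{27}{2} \cdot 3 = 2 + 27 \cdot 3 = 2 + 81 = 83$)
$D^{2} = 83^{2} = 6889$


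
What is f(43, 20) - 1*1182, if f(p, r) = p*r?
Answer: -322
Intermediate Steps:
f(43, 20) - 1*1182 = 43*20 - 1*1182 = 860 - 1182 = -322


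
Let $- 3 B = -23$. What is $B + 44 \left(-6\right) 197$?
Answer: $- \frac{156001}{3} \approx -52000.0$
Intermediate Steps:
$B = \frac{23}{3}$ ($B = \left(- \frac{1}{3}\right) \left(-23\right) = \frac{23}{3} \approx 7.6667$)
$B + 44 \left(-6\right) 197 = \frac{23}{3} + 44 \left(-6\right) 197 = \frac{23}{3} - 52008 = - \frac{156001}{3}$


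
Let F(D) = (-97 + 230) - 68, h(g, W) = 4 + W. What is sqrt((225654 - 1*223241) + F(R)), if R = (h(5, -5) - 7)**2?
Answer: sqrt(2478) ≈ 49.780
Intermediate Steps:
R = 64 (R = ((4 - 5) - 7)**2 = (-1 - 7)**2 = (-8)**2 = 64)
F(D) = 65 (F(D) = 133 - 68 = 65)
sqrt((225654 - 1*223241) + F(R)) = sqrt((225654 - 1*223241) + 65) = sqrt((225654 - 223241) + 65) = sqrt(2413 + 65) = sqrt(2478)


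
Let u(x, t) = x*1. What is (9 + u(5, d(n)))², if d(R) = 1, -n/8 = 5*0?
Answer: 196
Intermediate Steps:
n = 0 (n = -40*0 = -8*0 = 0)
u(x, t) = x
(9 + u(5, d(n)))² = (9 + 5)² = 14² = 196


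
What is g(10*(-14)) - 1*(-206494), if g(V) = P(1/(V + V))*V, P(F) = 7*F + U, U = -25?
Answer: 419995/2 ≈ 2.1000e+5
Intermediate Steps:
P(F) = -25 + 7*F (P(F) = 7*F - 25 = -25 + 7*F)
g(V) = V*(-25 + 7/(2*V)) (g(V) = (-25 + 7/(V + V))*V = (-25 + 7/((2*V)))*V = (-25 + 7*(1/(2*V)))*V = (-25 + 7/(2*V))*V = V*(-25 + 7/(2*V)))
g(10*(-14)) - 1*(-206494) = (7/2 - 250*(-14)) - 1*(-206494) = (7/2 - 25*(-140)) + 206494 = (7/2 + 3500) + 206494 = 7007/2 + 206494 = 419995/2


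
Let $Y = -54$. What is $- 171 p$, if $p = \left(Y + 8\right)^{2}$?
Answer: $-361836$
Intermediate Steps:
$p = 2116$ ($p = \left(-54 + 8\right)^{2} = \left(-46\right)^{2} = 2116$)
$- 171 p = \left(-171\right) 2116 = -361836$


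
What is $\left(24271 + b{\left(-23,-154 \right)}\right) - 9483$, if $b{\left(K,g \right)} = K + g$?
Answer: $14611$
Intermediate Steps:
$\left(24271 + b{\left(-23,-154 \right)}\right) - 9483 = \left(24271 - 177\right) - 9483 = 24094 - 9483 = 14611$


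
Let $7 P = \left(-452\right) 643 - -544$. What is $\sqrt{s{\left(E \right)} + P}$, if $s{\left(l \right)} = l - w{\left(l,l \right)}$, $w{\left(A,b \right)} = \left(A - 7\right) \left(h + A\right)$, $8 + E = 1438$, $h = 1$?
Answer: $\frac{i \sqrt{101739911}}{7} \approx 1440.9 i$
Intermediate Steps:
$E = 1430$ ($E = -8 + 1438 = 1430$)
$w{\left(A,b \right)} = \left(1 + A\right) \left(-7 + A\right)$ ($w{\left(A,b \right)} = \left(A - 7\right) \left(1 + A\right) = \left(-7 + A\right) \left(1 + A\right) = \left(1 + A\right) \left(-7 + A\right)$)
$s{\left(l \right)} = 7 - l^{2} + 7 l$ ($s{\left(l \right)} = l - \left(-7 + l^{2} - 6 l\right) = l + \left(7 - l^{2} + 6 l\right) = 7 - l^{2} + 7 l$)
$P = - \frac{290092}{7}$ ($P = \frac{\left(-452\right) 643 - -544}{7} = \frac{-290636 + 544}{7} = \frac{1}{7} \left(-290092\right) = - \frac{290092}{7} \approx -41442.0$)
$\sqrt{s{\left(E \right)} + P} = \sqrt{\left(7 - 1430^{2} + 7 \cdot 1430\right) - \frac{290092}{7}} = \sqrt{\left(7 - 2044900 + 10010\right) - \frac{290092}{7}} = \sqrt{-2034883 - \frac{290092}{7}} = \sqrt{- \frac{14534273}{7}} = \frac{i \sqrt{101739911}}{7}$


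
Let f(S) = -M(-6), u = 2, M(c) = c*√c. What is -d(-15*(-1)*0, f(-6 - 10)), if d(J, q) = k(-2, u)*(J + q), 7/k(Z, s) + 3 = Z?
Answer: 42*I*√6/5 ≈ 20.576*I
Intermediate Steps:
M(c) = c^(3/2)
k(Z, s) = 7/(-3 + Z)
f(S) = 6*I*√6 (f(S) = -(-6)^(3/2) = -(-6)*I*√6 = 6*I*√6)
d(J, q) = -7*J/5 - 7*q/5 (d(J, q) = (7/(-3 - 2))*(J + q) = (7/(-5))*(J + q) = (7*(-⅕))*(J + q) = -7*(J + q)/5 = -7*J/5 - 7*q/5)
-d(-15*(-1)*0, f(-6 - 10)) = -(-7*(-15*(-1))*0/5 - 42*I*√6/5) = -(-21*0 - 42*I*√6/5) = -(-7/5*0 - 42*I*√6/5) = -(0 - 42*I*√6/5) = -(-42)*I*√6/5 = 42*I*√6/5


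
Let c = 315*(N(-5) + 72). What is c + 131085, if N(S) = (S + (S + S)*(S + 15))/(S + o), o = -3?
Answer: 1263195/8 ≈ 1.5790e+5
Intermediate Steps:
N(S) = (S + 2*S*(15 + S))/(-3 + S) (N(S) = (S + (S + S)*(S + 15))/(S - 3) = (S + (2*S)*(15 + S))/(-3 + S) = (S + 2*S*(15 + S))/(-3 + S))
c = 214515/8 (c = 315*(-5*(31 + 2*(-5))/(-3 - 5) + 72) = 315*(-5*(31 - 10)/(-8) + 72) = 315*(-5*(-1/8)*21 + 72) = 315*(105/8 + 72) = 315*(681/8) = 214515/8 ≈ 26814.)
c + 131085 = 214515/8 + 131085 = 1263195/8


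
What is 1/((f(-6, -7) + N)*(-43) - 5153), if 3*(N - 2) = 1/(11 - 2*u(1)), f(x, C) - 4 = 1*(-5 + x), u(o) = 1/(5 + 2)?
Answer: -225/1111351 ≈ -0.00020246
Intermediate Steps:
u(o) = ⅐ (u(o) = 1/7 = ⅐)
f(x, C) = -1 + x (f(x, C) = 4 + 1*(-5 + x) = 4 + (-5 + x) = -1 + x)
N = 457/225 (N = 2 + 1/(3*(11 - 2*⅐)) = 2 + 1/(3*(11 - 2/7)) = 2 + 1/(3*(75/7)) = 2 + (⅓)*(7/75) = 2 + 7/225 = 457/225 ≈ 2.0311)
1/((f(-6, -7) + N)*(-43) - 5153) = 1/(((-1 - 6) + 457/225)*(-43) - 5153) = 1/((-7 + 457/225)*(-43) - 5153) = 1/(-1118/225*(-43) - 5153) = 1/(48074/225 - 5153) = 1/(-1111351/225) = -225/1111351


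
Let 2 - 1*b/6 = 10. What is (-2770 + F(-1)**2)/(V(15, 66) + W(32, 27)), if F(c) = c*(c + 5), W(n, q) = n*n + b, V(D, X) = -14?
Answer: -1377/481 ≈ -2.8628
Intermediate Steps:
b = -48 (b = 12 - 6*10 = 12 - 60 = -48)
W(n, q) = -48 + n**2 (W(n, q) = n*n - 48 = n**2 - 48 = -48 + n**2)
F(c) = c*(5 + c)
(-2770 + F(-1)**2)/(V(15, 66) + W(32, 27)) = (-2770 + (-(5 - 1))**2)/(-14 + (-48 + 32**2)) = (-2770 + (-1*4)**2)/(-14 + (-48 + 1024)) = (-2770 + (-4)**2)/(-14 + 976) = (-2770 + 16)/962 = -2754*1/962 = -1377/481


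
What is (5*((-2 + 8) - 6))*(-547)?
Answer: 0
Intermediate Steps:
(5*((-2 + 8) - 6))*(-547) = (5*(6 - 6))*(-547) = (5*0)*(-547) = 0*(-547) = 0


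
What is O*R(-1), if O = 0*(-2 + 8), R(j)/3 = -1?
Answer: 0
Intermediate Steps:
R(j) = -3 (R(j) = 3*(-1) = -3)
O = 0 (O = 0*6 = 0)
O*R(-1) = 0*(-3) = 0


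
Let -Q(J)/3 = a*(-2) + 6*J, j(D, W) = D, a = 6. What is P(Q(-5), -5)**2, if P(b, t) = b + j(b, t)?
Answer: 63504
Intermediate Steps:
Q(J) = 36 - 18*J (Q(J) = -3*(6*(-2) + 6*J) = -3*(-12 + 6*J) = 36 - 18*J)
P(b, t) = 2*b (P(b, t) = b + b = 2*b)
P(Q(-5), -5)**2 = (2*(36 - 18*(-5)))**2 = (2*(36 + 90))**2 = (2*126)**2 = 252**2 = 63504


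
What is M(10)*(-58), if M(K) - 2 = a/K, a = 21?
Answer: -1189/5 ≈ -237.80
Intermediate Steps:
M(K) = 2 + 21/K
M(10)*(-58) = (2 + 21/10)*(-58) = (41/10)*(-58) = -1189/5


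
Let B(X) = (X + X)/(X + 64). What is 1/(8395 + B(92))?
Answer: 39/327451 ≈ 0.00011910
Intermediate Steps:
B(X) = 2*X/(64 + X) (B(X) = (2*X)/(64 + X) = 2*X/(64 + X))
1/(8395 + B(92)) = 1/(8395 + 2*92/(64 + 92)) = 1/(8395 + 2*92/156) = 1/(8395 + 2*92*(1/156)) = 1/(8395 + 46/39) = 1/(327451/39) = 39/327451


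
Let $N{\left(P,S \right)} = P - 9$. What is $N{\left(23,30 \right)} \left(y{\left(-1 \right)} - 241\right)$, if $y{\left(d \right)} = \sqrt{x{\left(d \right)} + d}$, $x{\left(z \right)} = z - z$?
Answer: $-3374 + 14 i \approx -3374.0 + 14.0 i$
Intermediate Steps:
$x{\left(z \right)} = 0$
$y{\left(d \right)} = \sqrt{d}$ ($y{\left(d \right)} = \sqrt{0 + d} = \sqrt{d}$)
$N{\left(P,S \right)} = -9 + P$
$N{\left(23,30 \right)} \left(y{\left(-1 \right)} - 241\right) = \left(-9 + 23\right) \left(\sqrt{-1} - 241\right) = 14 \left(i - 241\right) = 14 \left(-241 + i\right) = -3374 + 14 i$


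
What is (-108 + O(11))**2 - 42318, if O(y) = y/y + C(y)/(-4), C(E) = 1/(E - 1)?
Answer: -49381839/1600 ≈ -30864.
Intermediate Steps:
C(E) = 1/(-1 + E)
O(y) = 1 - 1/(4*(-1 + y)) (O(y) = y/y + 1/((-1 + y)*(-4)) = 1 - 1/4/(-1 + y) = 1 - 1/(4*(-1 + y)))
(-108 + O(11))**2 - 42318 = (-108 + (-5/4 + 11)/(-1 + 11))**2 - 42318 = (-108 + (39/4)/10)**2 - 42318 = (-108 + (1/10)*(39/4))**2 - 42318 = (-108 + 39/40)**2 - 42318 = (-4281/40)**2 - 42318 = 18326961/1600 - 42318 = -49381839/1600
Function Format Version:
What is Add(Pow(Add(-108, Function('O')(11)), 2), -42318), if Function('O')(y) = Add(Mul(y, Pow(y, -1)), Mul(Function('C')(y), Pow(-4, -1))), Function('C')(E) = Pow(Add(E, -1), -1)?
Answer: Rational(-49381839, 1600) ≈ -30864.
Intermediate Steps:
Function('C')(E) = Pow(Add(-1, E), -1)
Function('O')(y) = Add(1, Mul(Rational(-1, 4), Pow(Add(-1, y), -1))) (Function('O')(y) = Add(Mul(y, Pow(y, -1)), Mul(Pow(Add(-1, y), -1), Pow(-4, -1))) = Add(1, Mul(Pow(Add(-1, y), -1), Rational(-1, 4))) = Add(1, Mul(Rational(-1, 4), Pow(Add(-1, y), -1))))
Add(Pow(Add(-108, Function('O')(11)), 2), -42318) = Add(Pow(Add(-108, Mul(Pow(Add(-1, 11), -1), Add(Rational(-5, 4), 11))), 2), -42318) = Add(Pow(Add(-108, Mul(Pow(10, -1), Rational(39, 4))), 2), -42318) = Add(Pow(Add(-108, Mul(Rational(1, 10), Rational(39, 4))), 2), -42318) = Add(Pow(Add(-108, Rational(39, 40)), 2), -42318) = Add(Pow(Rational(-4281, 40), 2), -42318) = Add(Rational(18326961, 1600), -42318) = Rational(-49381839, 1600)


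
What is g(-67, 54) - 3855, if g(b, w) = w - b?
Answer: -3734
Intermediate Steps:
g(-67, 54) - 3855 = (54 - 1*(-67)) - 3855 = (54 + 67) - 3855 = 121 - 3855 = -3734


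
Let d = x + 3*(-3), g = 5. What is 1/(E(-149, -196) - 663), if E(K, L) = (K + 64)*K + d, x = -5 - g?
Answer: 1/11983 ≈ 8.3452e-5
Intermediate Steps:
x = -10 (x = -5 - 1*5 = -5 - 5 = -10)
d = -19 (d = -10 + 3*(-3) = -10 - 9 = -19)
E(K, L) = -19 + K*(64 + K) (E(K, L) = (K + 64)*K - 19 = (64 + K)*K - 19 = K*(64 + K) - 19 = -19 + K*(64 + K))
1/(E(-149, -196) - 663) = 1/((-19 + (-149)**2 + 64*(-149)) - 663) = 1/((-19 + 22201 - 9536) - 663) = 1/(12646 - 663) = 1/11983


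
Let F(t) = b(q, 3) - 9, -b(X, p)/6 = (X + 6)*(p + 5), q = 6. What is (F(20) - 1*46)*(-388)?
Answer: 244828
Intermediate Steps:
b(X, p) = -6*(5 + p)*(6 + X) (b(X, p) = -6*(X + 6)*(p + 5) = -6*(6 + X)*(5 + p) = -6*(5 + p)*(6 + X))
F(t) = -585 (F(t) = (-180 - 36*3 - 30*6 - 6*6*3) - 9 = (-180 - 108 - 180 - 108) - 9 = -576 - 9 = -585)
(F(20) - 1*46)*(-388) = (-585 - 1*46)*(-388) = (-585 - 46)*(-388) = -631*(-388) = 244828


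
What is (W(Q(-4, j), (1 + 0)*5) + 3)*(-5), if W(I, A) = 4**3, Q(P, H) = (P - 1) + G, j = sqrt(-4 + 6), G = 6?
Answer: -335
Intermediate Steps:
j = sqrt(2) ≈ 1.4142
Q(P, H) = 5 + P (Q(P, H) = (P - 1) + 6 = (-1 + P) + 6 = 5 + P)
W(I, A) = 64
(W(Q(-4, j), (1 + 0)*5) + 3)*(-5) = (64 + 3)*(-5) = 67*(-5) = -335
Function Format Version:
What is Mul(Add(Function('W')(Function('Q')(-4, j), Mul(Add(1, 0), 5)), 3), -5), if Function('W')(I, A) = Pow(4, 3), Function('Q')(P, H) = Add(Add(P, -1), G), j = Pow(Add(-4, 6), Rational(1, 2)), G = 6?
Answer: -335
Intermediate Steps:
j = Pow(2, Rational(1, 2)) ≈ 1.4142
Function('Q')(P, H) = Add(5, P) (Function('Q')(P, H) = Add(Add(P, -1), 6) = Add(Add(-1, P), 6) = Add(5, P))
Function('W')(I, A) = 64
Mul(Add(Function('W')(Function('Q')(-4, j), Mul(Add(1, 0), 5)), 3), -5) = Mul(Add(64, 3), -5) = Mul(67, -5) = -335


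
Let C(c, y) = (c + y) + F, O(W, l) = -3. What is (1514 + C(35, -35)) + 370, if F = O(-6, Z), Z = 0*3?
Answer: 1881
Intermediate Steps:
Z = 0
F = -3
C(c, y) = -3 + c + y (C(c, y) = (c + y) - 3 = -3 + c + y)
(1514 + C(35, -35)) + 370 = (1514 + (-3 + 35 - 35)) + 370 = (1514 - 3) + 370 = 1511 + 370 = 1881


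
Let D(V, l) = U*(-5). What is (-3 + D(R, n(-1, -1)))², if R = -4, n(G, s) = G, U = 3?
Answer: 324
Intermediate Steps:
D(V, l) = -15 (D(V, l) = 3*(-5) = -15)
(-3 + D(R, n(-1, -1)))² = (-3 - 15)² = (-18)² = 324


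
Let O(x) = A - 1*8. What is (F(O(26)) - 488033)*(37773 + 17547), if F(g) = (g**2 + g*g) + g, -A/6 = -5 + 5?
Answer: -26991347160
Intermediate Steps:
A = 0 (A = -6*(-5 + 5) = -6*0 = 0)
O(x) = -8 (O(x) = 0 - 1*8 = 0 - 8 = -8)
F(g) = g + 2*g**2 (F(g) = (g**2 + g**2) + g = 2*g**2 + g = g + 2*g**2)
(F(O(26)) - 488033)*(37773 + 17547) = (-8*(1 + 2*(-8)) - 488033)*(37773 + 17547) = (-8*(1 - 16) - 488033)*55320 = (-8*(-15) - 488033)*55320 = (120 - 488033)*55320 = -487913*55320 = -26991347160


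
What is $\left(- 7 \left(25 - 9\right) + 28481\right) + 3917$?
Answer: $32286$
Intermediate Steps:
$\left(- 7 \left(25 - 9\right) + 28481\right) + 3917 = \left(\left(-7\right) 16 + 28481\right) + 3917 = \left(-112 + 28481\right) + 3917 = 28369 + 3917 = 32286$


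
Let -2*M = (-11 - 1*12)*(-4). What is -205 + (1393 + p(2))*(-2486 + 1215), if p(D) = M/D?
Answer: -1741475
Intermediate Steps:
M = -46 (M = -(-11 - 1*12)*(-4)/2 = -(-11 - 12)*(-4)/2 = -(-23)*(-4)/2 = -1/2*92 = -46)
p(D) = -46/D
-205 + (1393 + p(2))*(-2486 + 1215) = -205 + (1393 - 46/2)*(-2486 + 1215) = -205 + (1393 - 46*1/2)*(-1271) = -205 + (1393 - 23)*(-1271) = -205 + 1370*(-1271) = -205 - 1741270 = -1741475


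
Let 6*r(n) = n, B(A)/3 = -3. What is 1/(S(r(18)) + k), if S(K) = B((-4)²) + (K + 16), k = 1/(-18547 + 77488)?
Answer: 58941/589411 ≈ 0.10000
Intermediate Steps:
B(A) = -9 (B(A) = 3*(-3) = -9)
r(n) = n/6
k = 1/58941 ≈ 1.6966e-5
S(K) = 7 + K (S(K) = -9 + (K + 16) = -9 + (16 + K) = 7 + K)
1/(S(r(18)) + k) = 1/((7 + (⅙)*18) + 1/58941) = 1/((7 + 3) + 1/58941) = 1/(10 + 1/58941) = 1/(589411/58941) = 58941/589411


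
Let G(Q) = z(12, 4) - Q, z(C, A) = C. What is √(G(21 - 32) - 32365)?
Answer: I*√32342 ≈ 179.84*I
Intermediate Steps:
G(Q) = 12 - Q
√(G(21 - 32) - 32365) = √((12 - (21 - 32)) - 32365) = √((12 - 1*(-11)) - 32365) = √((12 + 11) - 32365) = √(23 - 32365) = √(-32342) = I*√32342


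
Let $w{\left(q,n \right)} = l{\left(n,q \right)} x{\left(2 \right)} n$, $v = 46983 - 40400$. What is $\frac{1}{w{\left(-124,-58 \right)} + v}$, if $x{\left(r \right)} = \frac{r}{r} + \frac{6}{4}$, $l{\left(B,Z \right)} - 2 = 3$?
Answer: $\frac{1}{5858} \approx 0.00017071$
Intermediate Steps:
$l{\left(B,Z \right)} = 5$ ($l{\left(B,Z \right)} = 2 + 3 = 5$)
$v = 6583$
$x{\left(r \right)} = \frac{5}{2}$ ($x{\left(r \right)} = 1 + 6 \cdot \frac{1}{4} = 1 + \frac{3}{2} = \frac{5}{2}$)
$w{\left(q,n \right)} = \frac{25 n}{2}$ ($w{\left(q,n \right)} = 5 \cdot \frac{5}{2} n = \frac{25 n}{2}$)
$\frac{1}{w{\left(-124,-58 \right)} + v} = \frac{1}{\frac{25}{2} \left(-58\right) + 6583} = \frac{1}{-725 + 6583} = \frac{1}{5858}$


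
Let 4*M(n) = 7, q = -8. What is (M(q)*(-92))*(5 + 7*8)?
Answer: -9821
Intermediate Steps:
M(n) = 7/4 (M(n) = (1/4)*7 = 7/4)
(M(q)*(-92))*(5 + 7*8) = ((7/4)*(-92))*(5 + 7*8) = -161*(5 + 56) = -161*61 = -9821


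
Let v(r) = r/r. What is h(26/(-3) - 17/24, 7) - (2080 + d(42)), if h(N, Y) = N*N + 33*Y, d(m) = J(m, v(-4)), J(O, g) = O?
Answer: -115399/64 ≈ -1803.1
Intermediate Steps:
v(r) = 1
d(m) = m
h(N, Y) = N**2 + 33*Y
h(26/(-3) - 17/24, 7) - (2080 + d(42)) = ((26/(-3) - 17/24)**2 + 33*7) - (2080 + 42) = ((26*(-1/3) - 17*1/24)**2 + 231) - 1*2122 = ((-26/3 - 17/24)**2 + 231) - 2122 = ((-75/8)**2 + 231) - 2122 = (5625/64 + 231) - 2122 = 20409/64 - 2122 = -115399/64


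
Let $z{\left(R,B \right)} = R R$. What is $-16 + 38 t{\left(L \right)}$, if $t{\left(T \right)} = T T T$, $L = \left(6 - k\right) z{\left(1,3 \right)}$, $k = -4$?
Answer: $37984$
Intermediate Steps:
$z{\left(R,B \right)} = R^{2}$
$L = 10$ ($L = \left(6 - -4\right) 1^{2} = \left(6 + 4\right) 1 = 10 \cdot 1 = 10$)
$t{\left(T \right)} = T^{3}$ ($t{\left(T \right)} = T^{2} T = T^{3}$)
$-16 + 38 t{\left(L \right)} = -16 + 38 \cdot 10^{3} = -16 + 38 \cdot 1000 = -16 + 38000 = 37984$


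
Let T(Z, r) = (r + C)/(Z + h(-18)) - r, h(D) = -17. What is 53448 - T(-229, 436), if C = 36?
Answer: 6627968/123 ≈ 53886.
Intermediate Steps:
T(Z, r) = -r + (36 + r)/(-17 + Z) (T(Z, r) = (r + 36)/(Z - 17) - r = (36 + r)/(-17 + Z) - r = -r + (36 + r)/(-17 + Z))
53448 - T(-229, 436) = 53448 - (36 + 18*436 - 1*(-229)*436)/(-17 - 229) = 53448 - (36 + 7848 + 99844)/(-246) = 53448 - (-1)*107728/246 = 53448 - 1*(-53864/123) = 53448 + 53864/123 = 6627968/123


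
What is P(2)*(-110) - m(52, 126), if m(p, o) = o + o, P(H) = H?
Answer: -472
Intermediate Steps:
m(p, o) = 2*o
P(2)*(-110) - m(52, 126) = 2*(-110) - 2*126 = -220 - 1*252 = -220 - 252 = -472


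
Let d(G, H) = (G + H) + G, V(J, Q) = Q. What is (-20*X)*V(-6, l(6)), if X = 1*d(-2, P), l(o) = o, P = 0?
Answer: 480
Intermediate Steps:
d(G, H) = H + 2*G
X = -4 (X = 1*(0 + 2*(-2)) = 1*(0 - 4) = 1*(-4) = -4)
(-20*X)*V(-6, l(6)) = -20*(-4)*6 = 80*6 = 480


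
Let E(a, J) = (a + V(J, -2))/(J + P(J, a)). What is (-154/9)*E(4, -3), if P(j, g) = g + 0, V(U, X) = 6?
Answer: -1540/9 ≈ -171.11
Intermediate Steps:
P(j, g) = g
E(a, J) = (6 + a)/(J + a) (E(a, J) = (a + 6)/(J + a) = (6 + a)/(J + a))
(-154/9)*E(4, -3) = (-154/9)*((6 + 4)/(-3 + 4)) = (-154/9)*(10/1) = (-14*11/9)*(1*10) = -154/9*10 = -1540/9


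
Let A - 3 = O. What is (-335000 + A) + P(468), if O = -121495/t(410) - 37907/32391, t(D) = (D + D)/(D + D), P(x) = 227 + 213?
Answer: -14772018239/32391 ≈ -4.5605e+5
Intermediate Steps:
P(x) = 440
t(D) = 1 (t(D) = (2*D)/((2*D)) = (2*D)*(1/(2*D)) = 1)
O = -3935382452/32391 (O = -121495/1 - 37907/32391 = -121495*1 - 37907*1/32391 = -121495 - 37907/32391 = -3935382452/32391 ≈ -1.2150e+5)
A = -3935285279/32391 (A = 3 - 3935382452/32391 = -3935285279/32391 ≈ -1.2149e+5)
(-335000 + A) + P(468) = (-335000 - 3935285279/32391) + 440 = -14786270279/32391 + 440 = -14772018239/32391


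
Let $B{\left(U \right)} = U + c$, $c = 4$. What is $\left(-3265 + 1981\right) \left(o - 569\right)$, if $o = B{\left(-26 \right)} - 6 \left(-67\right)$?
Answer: $242676$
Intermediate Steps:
$B{\left(U \right)} = 4 + U$ ($B{\left(U \right)} = U + 4 = 4 + U$)
$o = 380$ ($o = \left(4 - 26\right) - 6 \left(-67\right) = -22 - -402 = -22 + 402 = 380$)
$\left(-3265 + 1981\right) \left(o - 569\right) = \left(-3265 + 1981\right) \left(380 - 569\right) = \left(-1284\right) \left(-189\right) = 242676$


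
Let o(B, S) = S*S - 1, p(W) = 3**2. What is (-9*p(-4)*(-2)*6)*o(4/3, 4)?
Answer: 14580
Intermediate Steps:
p(W) = 9
o(B, S) = -1 + S**2 (o(B, S) = S**2 - 1 = -1 + S**2)
(-9*p(-4)*(-2)*6)*o(4/3, 4) = (-9*9*(-2)*6)*(-1 + 4**2) = (-(-162)*6)*(-1 + 16) = -9*(-108)*15 = 972*15 = 14580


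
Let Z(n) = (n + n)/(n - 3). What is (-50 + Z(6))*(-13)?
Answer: 598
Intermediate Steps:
Z(n) = 2*n/(-3 + n) (Z(n) = (2*n)/(-3 + n) = 2*n/(-3 + n))
(-50 + Z(6))*(-13) = (-50 + 2*6/(-3 + 6))*(-13) = (-50 + 2*6/3)*(-13) = (-50 + 2*6*(⅓))*(-13) = (-50 + 4)*(-13) = -46*(-13) = 598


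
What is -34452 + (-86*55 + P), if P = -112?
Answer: -39294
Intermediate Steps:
-34452 + (-86*55 + P) = -34452 + (-86*55 - 112) = -34452 + (-4730 - 112) = -34452 - 4842 = -39294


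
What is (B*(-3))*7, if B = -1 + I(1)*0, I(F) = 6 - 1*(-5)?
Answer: 21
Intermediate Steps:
I(F) = 11 (I(F) = 6 + 5 = 11)
B = -1 (B = -1 + 11*0 = -1 + 0 = -1)
(B*(-3))*7 = -1*(-3)*7 = 3*7 = 21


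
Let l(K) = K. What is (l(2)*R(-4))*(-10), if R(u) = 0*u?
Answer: 0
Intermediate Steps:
R(u) = 0
(l(2)*R(-4))*(-10) = (2*0)*(-10) = 0*(-10) = 0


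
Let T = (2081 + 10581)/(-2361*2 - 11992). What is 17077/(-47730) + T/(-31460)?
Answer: -34534097887/96528865620 ≈ -0.35776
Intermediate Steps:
T = -6331/8357 (T = 12662/(-4722 - 11992) = 12662/(-16714) = 12662*(-1/16714) = -6331/8357 ≈ -0.75757)
17077/(-47730) + T/(-31460) = 17077/(-47730) - 6331/8357/(-31460) = 17077*(-1/47730) - 6331/8357*(-1/31460) = -17077/47730 + 487/20223940 = -34534097887/96528865620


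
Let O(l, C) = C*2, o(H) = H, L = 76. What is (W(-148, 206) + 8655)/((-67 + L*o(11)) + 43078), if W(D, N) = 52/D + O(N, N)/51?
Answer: 16346566/82739289 ≈ 0.19757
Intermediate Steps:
O(l, C) = 2*C
W(D, N) = 52/D + 2*N/51 (W(D, N) = 52/D + (2*N)/51 = 52/D + (2*N)*(1/51) = 52/D + 2*N/51)
(W(-148, 206) + 8655)/((-67 + L*o(11)) + 43078) = ((52/(-148) + (2/51)*206) + 8655)/((-67 + 76*11) + 43078) = ((52*(-1/148) + 412/51) + 8655)/((-67 + 836) + 43078) = ((-13/37 + 412/51) + 8655)/(769 + 43078) = (14581/1887 + 8655)/43847 = (16346566/1887)*(1/43847) = 16346566/82739289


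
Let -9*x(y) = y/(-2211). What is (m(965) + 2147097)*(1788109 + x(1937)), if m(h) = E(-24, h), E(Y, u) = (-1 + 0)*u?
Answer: 76362773732434496/19899 ≈ 3.8375e+12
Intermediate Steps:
x(y) = y/19899 (x(y) = -y/(9*(-2211)) = -y*(-1)/(9*2211) = -(-1)*y/19899 = y/19899)
E(Y, u) = -u
m(h) = -h
(m(965) + 2147097)*(1788109 + x(1937)) = (-1*965 + 2147097)*(1788109 + (1/19899)*1937) = (-965 + 2147097)*(1788109 + 1937/19899) = 2146132*(35581582928/19899) = 76362773732434496/19899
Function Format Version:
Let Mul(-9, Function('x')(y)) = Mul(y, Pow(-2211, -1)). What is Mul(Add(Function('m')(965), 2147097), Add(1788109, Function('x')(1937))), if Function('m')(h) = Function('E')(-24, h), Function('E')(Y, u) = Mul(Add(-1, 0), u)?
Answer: Rational(76362773732434496, 19899) ≈ 3.8375e+12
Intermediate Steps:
Function('x')(y) = Mul(Rational(1, 19899), y) (Function('x')(y) = Mul(Rational(-1, 9), Mul(y, Pow(-2211, -1))) = Mul(Rational(-1, 9), Mul(y, Rational(-1, 2211))) = Mul(Rational(-1, 9), Mul(Rational(-1, 2211), y)) = Mul(Rational(1, 19899), y))
Function('E')(Y, u) = Mul(-1, u)
Function('m')(h) = Mul(-1, h)
Mul(Add(Function('m')(965), 2147097), Add(1788109, Function('x')(1937))) = Mul(Add(Mul(-1, 965), 2147097), Add(1788109, Mul(Rational(1, 19899), 1937))) = Mul(Add(-965, 2147097), Add(1788109, Rational(1937, 19899))) = Mul(2146132, Rational(35581582928, 19899)) = Rational(76362773732434496, 19899)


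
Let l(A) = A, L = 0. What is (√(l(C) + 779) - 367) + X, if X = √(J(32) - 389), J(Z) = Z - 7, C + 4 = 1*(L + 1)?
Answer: -367 + 2*√194 + 2*I*√91 ≈ -339.14 + 19.079*I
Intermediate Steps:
C = -3 (C = -4 + 1*(0 + 1) = -4 + 1*1 = -4 + 1 = -3)
J(Z) = -7 + Z
X = 2*I*√91 (X = √((-7 + 32) - 389) = √(25 - 389) = √(-364) = 2*I*√91 ≈ 19.079*I)
(√(l(C) + 779) - 367) + X = (√(-3 + 779) - 367) + 2*I*√91 = (√776 - 367) + 2*I*√91 = (2*√194 - 367) + 2*I*√91 = (-367 + 2*√194) + 2*I*√91 = -367 + 2*√194 + 2*I*√91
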